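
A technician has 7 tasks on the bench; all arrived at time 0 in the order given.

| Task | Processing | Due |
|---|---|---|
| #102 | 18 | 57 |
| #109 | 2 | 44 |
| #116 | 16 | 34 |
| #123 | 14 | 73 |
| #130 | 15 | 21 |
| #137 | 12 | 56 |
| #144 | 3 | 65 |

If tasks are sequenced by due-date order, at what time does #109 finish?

33

EDD (increasing due date): #130 #116 #109 #137 #102 #144 #123.
#130: 0→15
#116: 15→31
#109: 31→33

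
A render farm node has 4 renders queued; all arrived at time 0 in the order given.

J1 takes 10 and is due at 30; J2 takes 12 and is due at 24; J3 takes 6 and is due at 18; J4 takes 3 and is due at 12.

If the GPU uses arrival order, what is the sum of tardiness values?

FIFO (arrival order): J1 J2 J3 J4.
J1: 0→10, due 30, tardiness 0
J2: 10→22, due 24, tardiness 0
J3: 22→28, due 18, tardiness 10
J4: 28→31, due 12, tardiness 19
Sum = 0+0+10+19 = 29.

29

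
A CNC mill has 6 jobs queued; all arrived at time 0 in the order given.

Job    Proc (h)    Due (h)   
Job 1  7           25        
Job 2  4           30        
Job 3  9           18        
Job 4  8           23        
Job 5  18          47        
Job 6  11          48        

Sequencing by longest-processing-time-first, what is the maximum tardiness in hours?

LPT (decreasing processing time): Job 5 Job 6 Job 3 Job 4 Job 1 Job 2.
Job 5: 0→18, due 47, tardiness 0
Job 6: 18→29, due 48, tardiness 0
Job 3: 29→38, due 18, tardiness 20
Job 4: 38→46, due 23, tardiness 23
Job 1: 46→53, due 25, tardiness 28
Job 2: 53→57, due 30, tardiness 27
Maximum = 28.

28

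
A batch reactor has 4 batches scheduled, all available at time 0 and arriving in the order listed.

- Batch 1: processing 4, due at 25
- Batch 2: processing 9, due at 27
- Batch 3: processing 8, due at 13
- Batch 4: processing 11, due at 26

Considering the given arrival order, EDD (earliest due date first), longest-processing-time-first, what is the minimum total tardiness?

5

FIFO (arrival order): Batch 1 Batch 2 Batch 3 Batch 4.
Batch 1: 0→4, due 25, tardiness 0
Batch 2: 4→13, due 27, tardiness 0
Batch 3: 13→21, due 13, tardiness 8
Batch 4: 21→32, due 26, tardiness 6
Sum = 0+0+8+6 = 14.
EDD (increasing due date): Batch 3 Batch 1 Batch 4 Batch 2.
Batch 3: 0→8, due 13, tardiness 0
Batch 1: 8→12, due 25, tardiness 0
Batch 4: 12→23, due 26, tardiness 0
Batch 2: 23→32, due 27, tardiness 5
Sum = 0+0+0+5 = 5.
LPT (decreasing processing time): Batch 4 Batch 2 Batch 3 Batch 1.
Batch 4: 0→11, due 26, tardiness 0
Batch 2: 11→20, due 27, tardiness 0
Batch 3: 20→28, due 13, tardiness 15
Batch 1: 28→32, due 25, tardiness 7
Sum = 0+0+15+7 = 22.
FIFO 14, EDD 5, LPT 22 → minimum 5.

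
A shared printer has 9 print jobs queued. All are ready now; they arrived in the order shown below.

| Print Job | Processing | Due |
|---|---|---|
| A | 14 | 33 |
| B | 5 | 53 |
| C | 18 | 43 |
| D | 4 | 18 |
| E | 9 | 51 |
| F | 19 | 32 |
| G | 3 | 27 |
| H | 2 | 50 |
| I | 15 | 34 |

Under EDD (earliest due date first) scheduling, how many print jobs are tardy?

EDD (increasing due date): D G F A I C H E B.
D: 0→4, due 18, tardiness 0
G: 4→7, due 27, tardiness 0
F: 7→26, due 32, tardiness 0
A: 26→40, due 33, tardiness 7
I: 40→55, due 34, tardiness 21
C: 55→73, due 43, tardiness 30
H: 73→75, due 50, tardiness 25
E: 75→84, due 51, tardiness 33
B: 84→89, due 53, tardiness 36
Late print jobs: 6.

6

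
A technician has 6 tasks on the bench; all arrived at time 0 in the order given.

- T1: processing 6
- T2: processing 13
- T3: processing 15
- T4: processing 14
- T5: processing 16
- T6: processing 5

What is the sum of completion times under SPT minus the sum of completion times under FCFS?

SPT (increasing processing time): T6 T1 T2 T4 T3 T5.
T6: 0→5
T1: 5→11
T2: 11→24
T4: 24→38
T3: 38→53
T5: 53→69
Sum = 5+11+24+38+53+69 = 200.
FIFO (arrival order): T1 T2 T3 T4 T5 T6.
T1: 0→6
T2: 6→19
T3: 19→34
T4: 34→48
T5: 48→64
T6: 64→69
Sum = 6+19+34+48+64+69 = 240.
Difference = 200 − 240 = -40.

-40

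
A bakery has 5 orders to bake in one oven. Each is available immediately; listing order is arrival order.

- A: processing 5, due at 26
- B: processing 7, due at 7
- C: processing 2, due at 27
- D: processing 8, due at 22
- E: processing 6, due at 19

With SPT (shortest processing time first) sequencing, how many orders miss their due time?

SPT (increasing processing time): C A E B D.
C: 0→2, due 27, tardiness 0
A: 2→7, due 26, tardiness 0
E: 7→13, due 19, tardiness 0
B: 13→20, due 7, tardiness 13
D: 20→28, due 22, tardiness 6
Late orders: 2.

2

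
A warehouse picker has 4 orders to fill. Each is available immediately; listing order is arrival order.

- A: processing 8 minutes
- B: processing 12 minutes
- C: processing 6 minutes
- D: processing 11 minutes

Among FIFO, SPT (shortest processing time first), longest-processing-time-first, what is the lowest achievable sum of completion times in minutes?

FIFO (arrival order): A B C D.
A: 0→8
B: 8→20
C: 20→26
D: 26→37
Sum = 8+20+26+37 = 91.
SPT (increasing processing time): C A D B.
C: 0→6
A: 6→14
D: 14→25
B: 25→37
Sum = 6+14+25+37 = 82.
LPT (decreasing processing time): B D A C.
B: 0→12
D: 12→23
A: 23→31
C: 31→37
Sum = 12+23+31+37 = 103.
FIFO 91, SPT 82, LPT 103 → minimum 82.

82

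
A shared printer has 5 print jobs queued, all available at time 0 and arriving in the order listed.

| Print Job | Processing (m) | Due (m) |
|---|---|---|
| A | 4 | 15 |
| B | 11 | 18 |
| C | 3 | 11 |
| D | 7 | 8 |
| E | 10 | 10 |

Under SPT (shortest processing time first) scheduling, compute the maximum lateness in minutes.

SPT (increasing processing time): C A D E B.
C: 0→3, due 11, lateness -8
A: 3→7, due 15, lateness -8
D: 7→14, due 8, lateness 6
E: 14→24, due 10, lateness 14
B: 24→35, due 18, lateness 17
Maximum = 17.

17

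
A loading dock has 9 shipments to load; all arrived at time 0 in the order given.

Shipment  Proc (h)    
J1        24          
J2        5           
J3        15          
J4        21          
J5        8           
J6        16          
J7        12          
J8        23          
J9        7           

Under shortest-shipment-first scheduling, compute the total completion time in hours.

501

SPT (increasing processing time): J2 J9 J5 J7 J3 J6 J4 J8 J1.
J2: 0→5
J9: 5→12
J5: 12→20
J7: 20→32
J3: 32→47
J6: 47→63
J4: 63→84
J8: 84→107
J1: 107→131
Sum = 5+12+20+32+47+63+84+107+131 = 501.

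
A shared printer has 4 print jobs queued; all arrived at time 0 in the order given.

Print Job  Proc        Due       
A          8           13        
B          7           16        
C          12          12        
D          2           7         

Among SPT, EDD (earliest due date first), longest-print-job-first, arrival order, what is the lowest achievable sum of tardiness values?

21

SPT (increasing processing time): D B A C.
D: 0→2, due 7, tardiness 0
B: 2→9, due 16, tardiness 0
A: 9→17, due 13, tardiness 4
C: 17→29, due 12, tardiness 17
Sum = 0+0+4+17 = 21.
EDD (increasing due date): D C A B.
D: 0→2, due 7, tardiness 0
C: 2→14, due 12, tardiness 2
A: 14→22, due 13, tardiness 9
B: 22→29, due 16, tardiness 13
Sum = 0+2+9+13 = 24.
LPT (decreasing processing time): C A B D.
C: 0→12, due 12, tardiness 0
A: 12→20, due 13, tardiness 7
B: 20→27, due 16, tardiness 11
D: 27→29, due 7, tardiness 22
Sum = 0+7+11+22 = 40.
FIFO (arrival order): A B C D.
A: 0→8, due 13, tardiness 0
B: 8→15, due 16, tardiness 0
C: 15→27, due 12, tardiness 15
D: 27→29, due 7, tardiness 22
Sum = 0+0+15+22 = 37.
SPT 21, EDD 24, LPT 40, FIFO 37 → minimum 21.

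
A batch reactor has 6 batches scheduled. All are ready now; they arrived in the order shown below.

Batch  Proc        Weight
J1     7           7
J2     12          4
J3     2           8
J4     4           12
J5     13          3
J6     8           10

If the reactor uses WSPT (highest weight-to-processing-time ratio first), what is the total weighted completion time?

WSPT (decreasing weight/processing-time ratio): J3 J4 J6 J1 J2 J5.
J3: finishes 2, weight 8, w·C = 16
J4: finishes 6, weight 12, w·C = 72
J6: finishes 14, weight 10, w·C = 140
J1: finishes 21, weight 7, w·C = 147
J2: finishes 33, weight 4, w·C = 132
J5: finishes 46, weight 3, w·C = 138
Sum = 16+72+140+147+132+138 = 645.

645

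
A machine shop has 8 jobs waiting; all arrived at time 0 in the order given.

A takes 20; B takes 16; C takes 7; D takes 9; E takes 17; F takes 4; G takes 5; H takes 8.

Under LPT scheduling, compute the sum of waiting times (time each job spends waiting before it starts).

401

LPT (decreasing processing time): A E B D H C G F.
A: waits 0, runs 0→20
E: waits 20, runs 20→37
B: waits 37, runs 37→53
D: waits 53, runs 53→62
H: waits 62, runs 62→70
C: waits 70, runs 70→77
G: waits 77, runs 77→82
F: waits 82, runs 82→86
Sum = 0+20+37+53+62+70+77+82 = 401.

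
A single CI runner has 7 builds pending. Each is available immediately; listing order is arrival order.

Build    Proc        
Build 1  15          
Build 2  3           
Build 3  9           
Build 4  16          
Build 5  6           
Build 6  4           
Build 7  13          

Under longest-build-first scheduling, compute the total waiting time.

266

LPT (decreasing processing time): Build 4 Build 1 Build 7 Build 3 Build 5 Build 6 Build 2.
Build 4: waits 0, runs 0→16
Build 1: waits 16, runs 16→31
Build 7: waits 31, runs 31→44
Build 3: waits 44, runs 44→53
Build 5: waits 53, runs 53→59
Build 6: waits 59, runs 59→63
Build 2: waits 63, runs 63→66
Sum = 0+16+31+44+53+59+63 = 266.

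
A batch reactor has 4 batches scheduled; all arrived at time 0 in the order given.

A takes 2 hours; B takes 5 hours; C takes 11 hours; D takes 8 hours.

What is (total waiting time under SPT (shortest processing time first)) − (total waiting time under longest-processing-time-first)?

-30

SPT (increasing processing time): A B D C.
A: waits 0, runs 0→2
B: waits 2, runs 2→7
D: waits 7, runs 7→15
C: waits 15, runs 15→26
Sum = 0+2+7+15 = 24.
LPT (decreasing processing time): C D B A.
C: waits 0, runs 0→11
D: waits 11, runs 11→19
B: waits 19, runs 19→24
A: waits 24, runs 24→26
Sum = 0+11+19+24 = 54.
Difference = 24 − 54 = -30.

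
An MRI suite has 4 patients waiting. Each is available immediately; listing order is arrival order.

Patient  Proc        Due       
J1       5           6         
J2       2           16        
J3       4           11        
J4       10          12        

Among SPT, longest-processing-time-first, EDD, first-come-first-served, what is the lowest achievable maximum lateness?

SPT (increasing processing time): J2 J3 J1 J4.
J2: 0→2, due 16, lateness -14
J3: 2→6, due 11, lateness -5
J1: 6→11, due 6, lateness 5
J4: 11→21, due 12, lateness 9
Maximum = 9.
LPT (decreasing processing time): J4 J1 J3 J2.
J4: 0→10, due 12, lateness -2
J1: 10→15, due 6, lateness 9
J3: 15→19, due 11, lateness 8
J2: 19→21, due 16, lateness 5
Maximum = 9.
EDD (increasing due date): J1 J3 J4 J2.
J1: 0→5, due 6, lateness -1
J3: 5→9, due 11, lateness -2
J4: 9→19, due 12, lateness 7
J2: 19→21, due 16, lateness 5
Maximum = 7.
FIFO (arrival order): J1 J2 J3 J4.
J1: 0→5, due 6, lateness -1
J2: 5→7, due 16, lateness -9
J3: 7→11, due 11, lateness 0
J4: 11→21, due 12, lateness 9
Maximum = 9.
SPT 9, LPT 9, EDD 7, FIFO 9 → minimum 7.

7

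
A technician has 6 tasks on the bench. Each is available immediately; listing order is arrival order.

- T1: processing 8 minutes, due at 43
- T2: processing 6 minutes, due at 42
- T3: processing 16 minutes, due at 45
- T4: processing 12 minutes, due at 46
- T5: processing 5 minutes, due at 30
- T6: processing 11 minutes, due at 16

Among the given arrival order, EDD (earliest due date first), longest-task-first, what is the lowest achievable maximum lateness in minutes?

FIFO (arrival order): T1 T2 T3 T4 T5 T6.
T1: 0→8, due 43, lateness -35
T2: 8→14, due 42, lateness -28
T3: 14→30, due 45, lateness -15
T4: 30→42, due 46, lateness -4
T5: 42→47, due 30, lateness 17
T6: 47→58, due 16, lateness 42
Maximum = 42.
EDD (increasing due date): T6 T5 T2 T1 T3 T4.
T6: 0→11, due 16, lateness -5
T5: 11→16, due 30, lateness -14
T2: 16→22, due 42, lateness -20
T1: 22→30, due 43, lateness -13
T3: 30→46, due 45, lateness 1
T4: 46→58, due 46, lateness 12
Maximum = 12.
LPT (decreasing processing time): T3 T4 T6 T1 T2 T5.
T3: 0→16, due 45, lateness -29
T4: 16→28, due 46, lateness -18
T6: 28→39, due 16, lateness 23
T1: 39→47, due 43, lateness 4
T2: 47→53, due 42, lateness 11
T5: 53→58, due 30, lateness 28
Maximum = 28.
FIFO 42, EDD 12, LPT 28 → minimum 12.

12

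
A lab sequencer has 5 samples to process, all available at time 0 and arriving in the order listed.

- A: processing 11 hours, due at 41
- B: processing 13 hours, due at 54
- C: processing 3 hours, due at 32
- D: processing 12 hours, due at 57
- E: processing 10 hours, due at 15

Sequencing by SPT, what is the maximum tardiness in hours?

SPT (increasing processing time): C E A D B.
C: 0→3, due 32, tardiness 0
E: 3→13, due 15, tardiness 0
A: 13→24, due 41, tardiness 0
D: 24→36, due 57, tardiness 0
B: 36→49, due 54, tardiness 0
Maximum = 0.

0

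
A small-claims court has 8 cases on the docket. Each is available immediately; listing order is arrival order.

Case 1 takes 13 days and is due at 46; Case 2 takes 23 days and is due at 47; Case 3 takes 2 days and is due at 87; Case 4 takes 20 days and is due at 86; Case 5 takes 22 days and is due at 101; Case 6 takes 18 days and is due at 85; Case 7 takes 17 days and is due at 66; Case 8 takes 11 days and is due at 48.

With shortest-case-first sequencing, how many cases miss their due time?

2

SPT (increasing processing time): Case 3 Case 8 Case 1 Case 7 Case 6 Case 4 Case 5 Case 2.
Case 3: 0→2, due 87, tardiness 0
Case 8: 2→13, due 48, tardiness 0
Case 1: 13→26, due 46, tardiness 0
Case 7: 26→43, due 66, tardiness 0
Case 6: 43→61, due 85, tardiness 0
Case 4: 61→81, due 86, tardiness 0
Case 5: 81→103, due 101, tardiness 2
Case 2: 103→126, due 47, tardiness 79
Late cases: 2.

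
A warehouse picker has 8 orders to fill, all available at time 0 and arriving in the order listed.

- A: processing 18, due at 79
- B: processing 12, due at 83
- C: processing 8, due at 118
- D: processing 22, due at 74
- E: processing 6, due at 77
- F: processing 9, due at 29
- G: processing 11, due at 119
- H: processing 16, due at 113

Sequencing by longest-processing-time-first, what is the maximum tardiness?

59

LPT (decreasing processing time): D A H B G F C E.
D: 0→22, due 74, tardiness 0
A: 22→40, due 79, tardiness 0
H: 40→56, due 113, tardiness 0
B: 56→68, due 83, tardiness 0
G: 68→79, due 119, tardiness 0
F: 79→88, due 29, tardiness 59
C: 88→96, due 118, tardiness 0
E: 96→102, due 77, tardiness 25
Maximum = 59.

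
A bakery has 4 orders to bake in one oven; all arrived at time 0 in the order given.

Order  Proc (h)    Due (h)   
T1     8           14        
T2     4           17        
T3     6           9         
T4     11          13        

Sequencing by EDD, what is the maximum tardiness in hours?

EDD (increasing due date): T3 T4 T1 T2.
T3: 0→6, due 9, tardiness 0
T4: 6→17, due 13, tardiness 4
T1: 17→25, due 14, tardiness 11
T2: 25→29, due 17, tardiness 12
Maximum = 12.

12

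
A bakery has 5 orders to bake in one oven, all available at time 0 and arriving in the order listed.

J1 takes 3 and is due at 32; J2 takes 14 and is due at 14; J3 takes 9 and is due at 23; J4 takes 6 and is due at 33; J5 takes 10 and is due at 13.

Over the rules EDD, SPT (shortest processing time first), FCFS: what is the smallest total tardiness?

33

EDD (increasing due date): J5 J2 J3 J1 J4.
J5: 0→10, due 13, tardiness 0
J2: 10→24, due 14, tardiness 10
J3: 24→33, due 23, tardiness 10
J1: 33→36, due 32, tardiness 4
J4: 36→42, due 33, tardiness 9
Sum = 0+10+10+4+9 = 33.
SPT (increasing processing time): J1 J4 J3 J5 J2.
J1: 0→3, due 32, tardiness 0
J4: 3→9, due 33, tardiness 0
J3: 9→18, due 23, tardiness 0
J5: 18→28, due 13, tardiness 15
J2: 28→42, due 14, tardiness 28
Sum = 0+0+0+15+28 = 43.
FIFO (arrival order): J1 J2 J3 J4 J5.
J1: 0→3, due 32, tardiness 0
J2: 3→17, due 14, tardiness 3
J3: 17→26, due 23, tardiness 3
J4: 26→32, due 33, tardiness 0
J5: 32→42, due 13, tardiness 29
Sum = 0+3+3+0+29 = 35.
EDD 33, SPT 43, FIFO 35 → minimum 33.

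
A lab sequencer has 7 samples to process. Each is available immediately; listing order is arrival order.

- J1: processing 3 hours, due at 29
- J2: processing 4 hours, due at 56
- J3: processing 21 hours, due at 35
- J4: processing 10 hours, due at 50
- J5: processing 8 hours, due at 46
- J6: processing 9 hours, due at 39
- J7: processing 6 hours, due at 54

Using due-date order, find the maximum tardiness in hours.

5

EDD (increasing due date): J1 J3 J6 J5 J4 J7 J2.
J1: 0→3, due 29, tardiness 0
J3: 3→24, due 35, tardiness 0
J6: 24→33, due 39, tardiness 0
J5: 33→41, due 46, tardiness 0
J4: 41→51, due 50, tardiness 1
J7: 51→57, due 54, tardiness 3
J2: 57→61, due 56, tardiness 5
Maximum = 5.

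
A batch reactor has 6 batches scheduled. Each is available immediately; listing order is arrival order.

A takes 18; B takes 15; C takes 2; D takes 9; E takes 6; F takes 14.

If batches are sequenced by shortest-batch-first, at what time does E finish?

SPT (increasing processing time): C E D F B A.
C: 0→2
E: 2→8

8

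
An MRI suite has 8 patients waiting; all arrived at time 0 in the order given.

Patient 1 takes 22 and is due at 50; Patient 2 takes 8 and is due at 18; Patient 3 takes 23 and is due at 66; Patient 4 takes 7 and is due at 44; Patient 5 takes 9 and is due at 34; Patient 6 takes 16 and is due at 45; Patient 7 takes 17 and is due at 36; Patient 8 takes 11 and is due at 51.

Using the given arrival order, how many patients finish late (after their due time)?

FIFO (arrival order): Patient 1 Patient 2 Patient 3 Patient 4 Patient 5 Patient 6 Patient 7 Patient 8.
Patient 1: 0→22, due 50, tardiness 0
Patient 2: 22→30, due 18, tardiness 12
Patient 3: 30→53, due 66, tardiness 0
Patient 4: 53→60, due 44, tardiness 16
Patient 5: 60→69, due 34, tardiness 35
Patient 6: 69→85, due 45, tardiness 40
Patient 7: 85→102, due 36, tardiness 66
Patient 8: 102→113, due 51, tardiness 62
Late patients: 6.

6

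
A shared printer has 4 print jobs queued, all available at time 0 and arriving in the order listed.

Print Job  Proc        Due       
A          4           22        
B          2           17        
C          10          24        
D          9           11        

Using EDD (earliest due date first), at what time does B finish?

EDD (increasing due date): D B A C.
D: 0→9
B: 9→11

11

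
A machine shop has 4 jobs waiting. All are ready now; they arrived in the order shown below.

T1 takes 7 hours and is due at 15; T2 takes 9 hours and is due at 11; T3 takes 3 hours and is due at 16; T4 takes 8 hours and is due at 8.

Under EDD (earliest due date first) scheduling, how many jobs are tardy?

EDD (increasing due date): T4 T2 T1 T3.
T4: 0→8, due 8, tardiness 0
T2: 8→17, due 11, tardiness 6
T1: 17→24, due 15, tardiness 9
T3: 24→27, due 16, tardiness 11
Late jobs: 3.

3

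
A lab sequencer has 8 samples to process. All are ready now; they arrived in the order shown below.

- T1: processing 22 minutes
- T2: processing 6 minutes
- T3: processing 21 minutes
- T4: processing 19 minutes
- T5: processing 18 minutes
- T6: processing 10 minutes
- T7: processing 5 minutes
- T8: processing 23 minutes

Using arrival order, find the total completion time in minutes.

FIFO (arrival order): T1 T2 T3 T4 T5 T6 T7 T8.
T1: 0→22
T2: 22→28
T3: 28→49
T4: 49→68
T5: 68→86
T6: 86→96
T7: 96→101
T8: 101→124
Sum = 22+28+49+68+86+96+101+124 = 574.

574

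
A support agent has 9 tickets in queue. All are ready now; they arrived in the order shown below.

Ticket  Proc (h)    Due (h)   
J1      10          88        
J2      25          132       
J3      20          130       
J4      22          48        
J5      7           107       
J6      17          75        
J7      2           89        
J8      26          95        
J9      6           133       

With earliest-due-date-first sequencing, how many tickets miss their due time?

1

EDD (increasing due date): J4 J6 J1 J7 J8 J5 J3 J2 J9.
J4: 0→22, due 48, tardiness 0
J6: 22→39, due 75, tardiness 0
J1: 39→49, due 88, tardiness 0
J7: 49→51, due 89, tardiness 0
J8: 51→77, due 95, tardiness 0
J5: 77→84, due 107, tardiness 0
J3: 84→104, due 130, tardiness 0
J2: 104→129, due 132, tardiness 0
J9: 129→135, due 133, tardiness 2
Late tickets: 1.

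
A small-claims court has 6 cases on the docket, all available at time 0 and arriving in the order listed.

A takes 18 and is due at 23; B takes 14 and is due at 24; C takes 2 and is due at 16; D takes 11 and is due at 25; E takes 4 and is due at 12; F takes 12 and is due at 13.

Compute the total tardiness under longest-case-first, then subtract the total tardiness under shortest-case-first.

LPT (decreasing processing time): A B F D E C.
A: 0→18, due 23, tardiness 0
B: 18→32, due 24, tardiness 8
F: 32→44, due 13, tardiness 31
D: 44→55, due 25, tardiness 30
E: 55→59, due 12, tardiness 47
C: 59→61, due 16, tardiness 45
Sum = 0+8+31+30+47+45 = 161.
SPT (increasing processing time): C E D F B A.
C: 0→2, due 16, tardiness 0
E: 2→6, due 12, tardiness 0
D: 6→17, due 25, tardiness 0
F: 17→29, due 13, tardiness 16
B: 29→43, due 24, tardiness 19
A: 43→61, due 23, tardiness 38
Sum = 0+0+0+16+19+38 = 73.
Difference = 161 − 73 = 88.

88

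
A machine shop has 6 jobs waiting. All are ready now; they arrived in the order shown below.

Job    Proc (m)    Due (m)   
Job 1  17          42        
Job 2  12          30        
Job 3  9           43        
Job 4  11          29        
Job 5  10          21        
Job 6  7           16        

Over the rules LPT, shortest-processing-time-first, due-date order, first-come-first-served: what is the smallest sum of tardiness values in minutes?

LPT (decreasing processing time): Job 1 Job 2 Job 4 Job 5 Job 3 Job 6.
Job 1: 0→17, due 42, tardiness 0
Job 2: 17→29, due 30, tardiness 0
Job 4: 29→40, due 29, tardiness 11
Job 5: 40→50, due 21, tardiness 29
Job 3: 50→59, due 43, tardiness 16
Job 6: 59→66, due 16, tardiness 50
Sum = 0+0+11+29+16+50 = 106.
SPT (increasing processing time): Job 6 Job 3 Job 5 Job 4 Job 2 Job 1.
Job 6: 0→7, due 16, tardiness 0
Job 3: 7→16, due 43, tardiness 0
Job 5: 16→26, due 21, tardiness 5
Job 4: 26→37, due 29, tardiness 8
Job 2: 37→49, due 30, tardiness 19
Job 1: 49→66, due 42, tardiness 24
Sum = 0+0+5+8+19+24 = 56.
EDD (increasing due date): Job 6 Job 5 Job 4 Job 2 Job 1 Job 3.
Job 6: 0→7, due 16, tardiness 0
Job 5: 7→17, due 21, tardiness 0
Job 4: 17→28, due 29, tardiness 0
Job 2: 28→40, due 30, tardiness 10
Job 1: 40→57, due 42, tardiness 15
Job 3: 57→66, due 43, tardiness 23
Sum = 0+0+0+10+15+23 = 48.
FIFO (arrival order): Job 1 Job 2 Job 3 Job 4 Job 5 Job 6.
Job 1: 0→17, due 42, tardiness 0
Job 2: 17→29, due 30, tardiness 0
Job 3: 29→38, due 43, tardiness 0
Job 4: 38→49, due 29, tardiness 20
Job 5: 49→59, due 21, tardiness 38
Job 6: 59→66, due 16, tardiness 50
Sum = 0+0+0+20+38+50 = 108.
LPT 106, SPT 56, EDD 48, FIFO 108 → minimum 48.

48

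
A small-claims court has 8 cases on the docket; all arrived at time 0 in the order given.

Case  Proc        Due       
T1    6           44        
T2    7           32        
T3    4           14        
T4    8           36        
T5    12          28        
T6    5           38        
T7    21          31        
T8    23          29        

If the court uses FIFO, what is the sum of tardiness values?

105

FIFO (arrival order): T1 T2 T3 T4 T5 T6 T7 T8.
T1: 0→6, due 44, tardiness 0
T2: 6→13, due 32, tardiness 0
T3: 13→17, due 14, tardiness 3
T4: 17→25, due 36, tardiness 0
T5: 25→37, due 28, tardiness 9
T6: 37→42, due 38, tardiness 4
T7: 42→63, due 31, tardiness 32
T8: 63→86, due 29, tardiness 57
Sum = 0+0+3+0+9+4+32+57 = 105.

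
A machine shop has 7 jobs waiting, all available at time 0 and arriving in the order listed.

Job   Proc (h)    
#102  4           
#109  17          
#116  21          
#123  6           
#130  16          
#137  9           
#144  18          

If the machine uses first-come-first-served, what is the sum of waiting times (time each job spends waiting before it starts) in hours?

252

FIFO (arrival order): #102 #109 #116 #123 #130 #137 #144.
#102: waits 0, runs 0→4
#109: waits 4, runs 4→21
#116: waits 21, runs 21→42
#123: waits 42, runs 42→48
#130: waits 48, runs 48→64
#137: waits 64, runs 64→73
#144: waits 73, runs 73→91
Sum = 0+4+21+42+48+64+73 = 252.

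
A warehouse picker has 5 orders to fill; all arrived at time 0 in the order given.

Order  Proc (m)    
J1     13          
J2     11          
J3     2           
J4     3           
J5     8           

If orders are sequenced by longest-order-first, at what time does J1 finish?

LPT (decreasing processing time): J1 J2 J5 J4 J3.
J1: 0→13

13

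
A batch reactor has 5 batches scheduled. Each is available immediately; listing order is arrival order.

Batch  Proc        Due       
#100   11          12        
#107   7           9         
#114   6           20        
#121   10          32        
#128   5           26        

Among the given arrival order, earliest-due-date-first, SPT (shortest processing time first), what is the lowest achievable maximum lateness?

FIFO (arrival order): #100 #107 #114 #121 #128.
#100: 0→11, due 12, lateness -1
#107: 11→18, due 9, lateness 9
#114: 18→24, due 20, lateness 4
#121: 24→34, due 32, lateness 2
#128: 34→39, due 26, lateness 13
Maximum = 13.
EDD (increasing due date): #107 #100 #114 #128 #121.
#107: 0→7, due 9, lateness -2
#100: 7→18, due 12, lateness 6
#114: 18→24, due 20, lateness 4
#128: 24→29, due 26, lateness 3
#121: 29→39, due 32, lateness 7
Maximum = 7.
SPT (increasing processing time): #128 #114 #107 #121 #100.
#128: 0→5, due 26, lateness -21
#114: 5→11, due 20, lateness -9
#107: 11→18, due 9, lateness 9
#121: 18→28, due 32, lateness -4
#100: 28→39, due 12, lateness 27
Maximum = 27.
FIFO 13, EDD 7, SPT 27 → minimum 7.

7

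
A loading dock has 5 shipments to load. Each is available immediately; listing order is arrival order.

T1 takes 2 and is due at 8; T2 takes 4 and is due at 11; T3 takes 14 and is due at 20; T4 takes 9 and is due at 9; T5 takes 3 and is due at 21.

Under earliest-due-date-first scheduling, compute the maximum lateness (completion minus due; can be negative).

11

EDD (increasing due date): T1 T4 T2 T3 T5.
T1: 0→2, due 8, lateness -6
T4: 2→11, due 9, lateness 2
T2: 11→15, due 11, lateness 4
T3: 15→29, due 20, lateness 9
T5: 29→32, due 21, lateness 11
Maximum = 11.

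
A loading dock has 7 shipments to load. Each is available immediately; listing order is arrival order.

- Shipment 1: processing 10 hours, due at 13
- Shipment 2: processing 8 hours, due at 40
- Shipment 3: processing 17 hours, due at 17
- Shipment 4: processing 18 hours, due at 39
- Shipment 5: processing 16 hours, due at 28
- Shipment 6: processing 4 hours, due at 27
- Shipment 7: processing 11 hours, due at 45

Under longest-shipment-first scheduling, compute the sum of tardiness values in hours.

LPT (decreasing processing time): Shipment 4 Shipment 3 Shipment 5 Shipment 7 Shipment 1 Shipment 2 Shipment 6.
Shipment 4: 0→18, due 39, tardiness 0
Shipment 3: 18→35, due 17, tardiness 18
Shipment 5: 35→51, due 28, tardiness 23
Shipment 7: 51→62, due 45, tardiness 17
Shipment 1: 62→72, due 13, tardiness 59
Shipment 2: 72→80, due 40, tardiness 40
Shipment 6: 80→84, due 27, tardiness 57
Sum = 0+18+23+17+59+40+57 = 214.

214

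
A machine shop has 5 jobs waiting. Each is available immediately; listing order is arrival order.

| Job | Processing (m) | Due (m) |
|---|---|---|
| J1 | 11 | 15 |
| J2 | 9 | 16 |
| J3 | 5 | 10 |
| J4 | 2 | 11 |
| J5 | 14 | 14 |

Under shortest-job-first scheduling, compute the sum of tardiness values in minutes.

39

SPT (increasing processing time): J4 J3 J2 J1 J5.
J4: 0→2, due 11, tardiness 0
J3: 2→7, due 10, tardiness 0
J2: 7→16, due 16, tardiness 0
J1: 16→27, due 15, tardiness 12
J5: 27→41, due 14, tardiness 27
Sum = 0+0+0+12+27 = 39.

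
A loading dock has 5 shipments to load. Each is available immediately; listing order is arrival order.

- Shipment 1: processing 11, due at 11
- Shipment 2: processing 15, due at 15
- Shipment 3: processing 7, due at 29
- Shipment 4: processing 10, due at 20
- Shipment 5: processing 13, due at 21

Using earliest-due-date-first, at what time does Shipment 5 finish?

EDD (increasing due date): Shipment 1 Shipment 2 Shipment 4 Shipment 5 Shipment 3.
Shipment 1: 0→11
Shipment 2: 11→26
Shipment 4: 26→36
Shipment 5: 36→49

49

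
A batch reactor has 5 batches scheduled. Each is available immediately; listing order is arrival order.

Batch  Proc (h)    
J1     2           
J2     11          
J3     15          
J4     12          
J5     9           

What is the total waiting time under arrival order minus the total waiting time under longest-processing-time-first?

-44

FIFO (arrival order): J1 J2 J3 J4 J5.
J1: waits 0, runs 0→2
J2: waits 2, runs 2→13
J3: waits 13, runs 13→28
J4: waits 28, runs 28→40
J5: waits 40, runs 40→49
Sum = 0+2+13+28+40 = 83.
LPT (decreasing processing time): J3 J4 J2 J5 J1.
J3: waits 0, runs 0→15
J4: waits 15, runs 15→27
J2: waits 27, runs 27→38
J5: waits 38, runs 38→47
J1: waits 47, runs 47→49
Sum = 0+15+27+38+47 = 127.
Difference = 83 − 127 = -44.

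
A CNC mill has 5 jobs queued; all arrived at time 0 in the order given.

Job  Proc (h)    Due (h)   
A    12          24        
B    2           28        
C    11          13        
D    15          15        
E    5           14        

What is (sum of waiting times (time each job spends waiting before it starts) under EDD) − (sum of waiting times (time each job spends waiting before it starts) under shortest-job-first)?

EDD (increasing due date): C E D A B.
C: waits 0, runs 0→11
E: waits 11, runs 11→16
D: waits 16, runs 16→31
A: waits 31, runs 31→43
B: waits 43, runs 43→45
Sum = 0+11+16+31+43 = 101.
SPT (increasing processing time): B E C A D.
B: waits 0, runs 0→2
E: waits 2, runs 2→7
C: waits 7, runs 7→18
A: waits 18, runs 18→30
D: waits 30, runs 30→45
Sum = 0+2+7+18+30 = 57.
Difference = 101 − 57 = 44.

44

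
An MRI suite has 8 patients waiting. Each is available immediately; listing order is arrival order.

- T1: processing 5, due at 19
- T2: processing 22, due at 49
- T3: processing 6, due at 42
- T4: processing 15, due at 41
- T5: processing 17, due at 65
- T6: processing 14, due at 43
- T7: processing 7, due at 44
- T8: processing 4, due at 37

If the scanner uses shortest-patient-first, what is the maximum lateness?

41

SPT (increasing processing time): T8 T1 T3 T7 T6 T4 T5 T2.
T8: 0→4, due 37, lateness -33
T1: 4→9, due 19, lateness -10
T3: 9→15, due 42, lateness -27
T7: 15→22, due 44, lateness -22
T6: 22→36, due 43, lateness -7
T4: 36→51, due 41, lateness 10
T5: 51→68, due 65, lateness 3
T2: 68→90, due 49, lateness 41
Maximum = 41.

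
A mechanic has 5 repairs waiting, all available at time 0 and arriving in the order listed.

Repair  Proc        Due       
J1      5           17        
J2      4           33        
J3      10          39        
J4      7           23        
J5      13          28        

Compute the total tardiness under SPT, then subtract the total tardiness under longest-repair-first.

-20

SPT (increasing processing time): J2 J1 J4 J3 J5.
J2: 0→4, due 33, tardiness 0
J1: 4→9, due 17, tardiness 0
J4: 9→16, due 23, tardiness 0
J3: 16→26, due 39, tardiness 0
J5: 26→39, due 28, tardiness 11
Sum = 0+0+0+0+11 = 11.
LPT (decreasing processing time): J5 J3 J4 J1 J2.
J5: 0→13, due 28, tardiness 0
J3: 13→23, due 39, tardiness 0
J4: 23→30, due 23, tardiness 7
J1: 30→35, due 17, tardiness 18
J2: 35→39, due 33, tardiness 6
Sum = 0+0+7+18+6 = 31.
Difference = 11 − 31 = -20.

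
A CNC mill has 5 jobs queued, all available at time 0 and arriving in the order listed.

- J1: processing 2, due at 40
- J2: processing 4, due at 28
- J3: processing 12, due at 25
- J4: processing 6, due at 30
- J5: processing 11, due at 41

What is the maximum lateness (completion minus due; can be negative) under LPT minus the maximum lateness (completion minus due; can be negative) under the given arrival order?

LPT (decreasing processing time): J3 J5 J4 J2 J1.
J3: 0→12, due 25, lateness -13
J5: 12→23, due 41, lateness -18
J4: 23→29, due 30, lateness -1
J2: 29→33, due 28, lateness 5
J1: 33→35, due 40, lateness -5
Maximum = 5.
FIFO (arrival order): J1 J2 J3 J4 J5.
J1: 0→2, due 40, lateness -38
J2: 2→6, due 28, lateness -22
J3: 6→18, due 25, lateness -7
J4: 18→24, due 30, lateness -6
J5: 24→35, due 41, lateness -6
Maximum = -6.
Difference = 5 − -6 = 11.

11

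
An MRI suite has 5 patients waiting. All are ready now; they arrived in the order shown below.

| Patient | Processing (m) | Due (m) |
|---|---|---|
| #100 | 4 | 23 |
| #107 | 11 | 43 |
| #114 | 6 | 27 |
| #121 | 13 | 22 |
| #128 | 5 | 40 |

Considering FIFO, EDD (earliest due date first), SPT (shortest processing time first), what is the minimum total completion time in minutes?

93

FIFO (arrival order): #100 #107 #114 #121 #128.
#100: 0→4
#107: 4→15
#114: 15→21
#121: 21→34
#128: 34→39
Sum = 4+15+21+34+39 = 113.
EDD (increasing due date): #121 #100 #114 #128 #107.
#121: 0→13
#100: 13→17
#114: 17→23
#128: 23→28
#107: 28→39
Sum = 13+17+23+28+39 = 120.
SPT (increasing processing time): #100 #128 #114 #107 #121.
#100: 0→4
#128: 4→9
#114: 9→15
#107: 15→26
#121: 26→39
Sum = 4+9+15+26+39 = 93.
FIFO 113, EDD 120, SPT 93 → minimum 93.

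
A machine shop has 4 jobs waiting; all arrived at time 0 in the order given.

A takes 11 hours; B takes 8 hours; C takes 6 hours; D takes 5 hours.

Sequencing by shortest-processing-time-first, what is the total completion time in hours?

65

SPT (increasing processing time): D C B A.
D: 0→5
C: 5→11
B: 11→19
A: 19→30
Sum = 5+11+19+30 = 65.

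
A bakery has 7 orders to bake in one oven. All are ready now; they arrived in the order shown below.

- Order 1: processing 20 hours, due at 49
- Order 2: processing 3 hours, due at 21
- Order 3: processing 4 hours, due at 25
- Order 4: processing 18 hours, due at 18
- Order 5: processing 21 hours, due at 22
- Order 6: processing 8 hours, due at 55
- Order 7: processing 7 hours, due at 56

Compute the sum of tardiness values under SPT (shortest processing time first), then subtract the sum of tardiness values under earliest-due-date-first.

SPT (increasing processing time): Order 2 Order 3 Order 7 Order 6 Order 4 Order 1 Order 5.
Order 2: 0→3, due 21, tardiness 0
Order 3: 3→7, due 25, tardiness 0
Order 7: 7→14, due 56, tardiness 0
Order 6: 14→22, due 55, tardiness 0
Order 4: 22→40, due 18, tardiness 22
Order 1: 40→60, due 49, tardiness 11
Order 5: 60→81, due 22, tardiness 59
Sum = 0+0+0+0+22+11+59 = 92.
EDD (increasing due date): Order 4 Order 2 Order 5 Order 3 Order 1 Order 6 Order 7.
Order 4: 0→18, due 18, tardiness 0
Order 2: 18→21, due 21, tardiness 0
Order 5: 21→42, due 22, tardiness 20
Order 3: 42→46, due 25, tardiness 21
Order 1: 46→66, due 49, tardiness 17
Order 6: 66→74, due 55, tardiness 19
Order 7: 74→81, due 56, tardiness 25
Sum = 0+0+20+21+17+19+25 = 102.
Difference = 92 − 102 = -10.

-10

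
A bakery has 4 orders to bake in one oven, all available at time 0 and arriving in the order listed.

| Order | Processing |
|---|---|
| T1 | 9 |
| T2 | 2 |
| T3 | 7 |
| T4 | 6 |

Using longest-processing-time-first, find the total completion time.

LPT (decreasing processing time): T1 T3 T4 T2.
T1: 0→9
T3: 9→16
T4: 16→22
T2: 22→24
Sum = 9+16+22+24 = 71.

71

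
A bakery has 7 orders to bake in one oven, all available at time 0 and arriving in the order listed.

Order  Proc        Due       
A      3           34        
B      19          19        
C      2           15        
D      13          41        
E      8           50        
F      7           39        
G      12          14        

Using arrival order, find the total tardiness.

FIFO (arrival order): A B C D E F G.
A: 0→3, due 34, tardiness 0
B: 3→22, due 19, tardiness 3
C: 22→24, due 15, tardiness 9
D: 24→37, due 41, tardiness 0
E: 37→45, due 50, tardiness 0
F: 45→52, due 39, tardiness 13
G: 52→64, due 14, tardiness 50
Sum = 0+3+9+0+0+13+50 = 75.

75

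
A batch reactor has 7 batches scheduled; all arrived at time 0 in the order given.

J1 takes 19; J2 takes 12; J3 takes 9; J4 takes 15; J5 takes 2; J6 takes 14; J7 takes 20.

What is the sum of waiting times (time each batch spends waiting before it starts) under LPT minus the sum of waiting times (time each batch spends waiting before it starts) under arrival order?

77

LPT (decreasing processing time): J7 J1 J4 J6 J2 J3 J5.
J7: waits 0, runs 0→20
J1: waits 20, runs 20→39
J4: waits 39, runs 39→54
J6: waits 54, runs 54→68
J2: waits 68, runs 68→80
J3: waits 80, runs 80→89
J5: waits 89, runs 89→91
Sum = 0+20+39+54+68+80+89 = 350.
FIFO (arrival order): J1 J2 J3 J4 J5 J6 J7.
J1: waits 0, runs 0→19
J2: waits 19, runs 19→31
J3: waits 31, runs 31→40
J4: waits 40, runs 40→55
J5: waits 55, runs 55→57
J6: waits 57, runs 57→71
J7: waits 71, runs 71→91
Sum = 0+19+31+40+55+57+71 = 273.
Difference = 350 − 273 = 77.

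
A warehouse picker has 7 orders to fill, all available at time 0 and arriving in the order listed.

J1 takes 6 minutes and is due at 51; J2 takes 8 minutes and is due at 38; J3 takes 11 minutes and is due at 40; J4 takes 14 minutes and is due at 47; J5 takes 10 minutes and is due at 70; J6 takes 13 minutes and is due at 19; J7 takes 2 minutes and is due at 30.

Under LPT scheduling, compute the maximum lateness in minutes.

LPT (decreasing processing time): J4 J6 J3 J5 J2 J1 J7.
J4: 0→14, due 47, lateness -33
J6: 14→27, due 19, lateness 8
J3: 27→38, due 40, lateness -2
J5: 38→48, due 70, lateness -22
J2: 48→56, due 38, lateness 18
J1: 56→62, due 51, lateness 11
J7: 62→64, due 30, lateness 34
Maximum = 34.

34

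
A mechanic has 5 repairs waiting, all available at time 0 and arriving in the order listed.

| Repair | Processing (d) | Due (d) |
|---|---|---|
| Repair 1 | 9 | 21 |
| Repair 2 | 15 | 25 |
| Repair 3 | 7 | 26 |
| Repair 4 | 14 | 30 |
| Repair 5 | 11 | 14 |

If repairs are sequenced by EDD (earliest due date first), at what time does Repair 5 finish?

11

EDD (increasing due date): Repair 5 Repair 1 Repair 2 Repair 3 Repair 4.
Repair 5: 0→11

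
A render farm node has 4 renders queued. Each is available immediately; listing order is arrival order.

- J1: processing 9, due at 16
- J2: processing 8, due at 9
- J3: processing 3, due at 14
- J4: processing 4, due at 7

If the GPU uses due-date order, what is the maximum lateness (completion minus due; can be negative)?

8

EDD (increasing due date): J4 J2 J3 J1.
J4: 0→4, due 7, lateness -3
J2: 4→12, due 9, lateness 3
J3: 12→15, due 14, lateness 1
J1: 15→24, due 16, lateness 8
Maximum = 8.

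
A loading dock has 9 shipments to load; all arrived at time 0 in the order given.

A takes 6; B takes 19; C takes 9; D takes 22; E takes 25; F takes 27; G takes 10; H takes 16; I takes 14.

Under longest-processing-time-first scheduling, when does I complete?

LPT (decreasing processing time): F E D B H I G C A.
F: 0→27
E: 27→52
D: 52→74
B: 74→93
H: 93→109
I: 109→123

123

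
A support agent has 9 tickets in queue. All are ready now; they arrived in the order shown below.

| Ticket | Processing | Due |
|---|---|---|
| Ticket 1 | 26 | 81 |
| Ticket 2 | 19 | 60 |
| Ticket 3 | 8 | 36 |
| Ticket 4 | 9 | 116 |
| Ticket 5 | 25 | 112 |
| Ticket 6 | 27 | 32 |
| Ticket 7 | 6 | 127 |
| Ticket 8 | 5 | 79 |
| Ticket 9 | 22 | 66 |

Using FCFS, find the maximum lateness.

FIFO (arrival order): Ticket 1 Ticket 2 Ticket 3 Ticket 4 Ticket 5 Ticket 6 Ticket 7 Ticket 8 Ticket 9.
Ticket 1: 0→26, due 81, lateness -55
Ticket 2: 26→45, due 60, lateness -15
Ticket 3: 45→53, due 36, lateness 17
Ticket 4: 53→62, due 116, lateness -54
Ticket 5: 62→87, due 112, lateness -25
Ticket 6: 87→114, due 32, lateness 82
Ticket 7: 114→120, due 127, lateness -7
Ticket 8: 120→125, due 79, lateness 46
Ticket 9: 125→147, due 66, lateness 81
Maximum = 82.

82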